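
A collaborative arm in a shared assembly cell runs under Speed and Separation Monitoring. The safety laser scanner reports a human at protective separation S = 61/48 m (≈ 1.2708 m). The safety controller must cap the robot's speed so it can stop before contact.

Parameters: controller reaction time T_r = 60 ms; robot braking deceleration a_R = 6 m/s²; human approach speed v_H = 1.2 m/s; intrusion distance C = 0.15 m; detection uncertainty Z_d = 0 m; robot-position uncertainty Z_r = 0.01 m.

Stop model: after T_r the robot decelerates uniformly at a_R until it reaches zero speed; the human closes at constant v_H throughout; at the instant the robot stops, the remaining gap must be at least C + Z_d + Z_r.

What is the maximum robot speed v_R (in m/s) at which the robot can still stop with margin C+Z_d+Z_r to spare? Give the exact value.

collect terms ⇒ (1/12)·v_R² + (13/50)·v_R + (-6233/6000) = 0
  disc = (13/50)² − 4·(1/12)·(-6233/6000) = 37249/90000 ; √disc = 193/300
  v_R = (−(13/50) + 193/300) / (2·(1/12)) = 23/10 m/s
check:
stop time T_s = (23/10)/6 = 0.3833 s
robot covers v_R·T_r = 2.3000·0.0600 = 0.1380 m before braking
robot under decel: 2.3000²/(2·6.0000) = 0.4408 m
human over T_r+T_s: 1.2000·(0.0600+0.3833) = 0.5320 m
C+Z_d+Z_r = 0.1500+0.0000+0.0100 = 0.1600 m
sum ≈ 0.1380+0.4408+0.5320+0.1600 ≈ 1.2708 m = S ✓

v_R_max = 23/10 m/s = 2.3000 m/s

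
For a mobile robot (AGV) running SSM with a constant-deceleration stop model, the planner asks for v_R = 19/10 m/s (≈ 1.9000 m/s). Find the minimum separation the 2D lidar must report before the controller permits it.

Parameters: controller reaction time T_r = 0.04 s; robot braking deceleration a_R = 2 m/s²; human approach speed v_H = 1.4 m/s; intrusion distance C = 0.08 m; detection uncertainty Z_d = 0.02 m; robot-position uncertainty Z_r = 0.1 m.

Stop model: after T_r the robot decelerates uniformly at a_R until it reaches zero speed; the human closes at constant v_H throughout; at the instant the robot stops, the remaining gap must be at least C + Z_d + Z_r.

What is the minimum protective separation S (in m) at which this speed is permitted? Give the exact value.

S_min = 5129/2000 m = 2.5645 m

braking lasts T_s = (19/10)/2 = 0.9500 s
reaction-phase robot travel = 1.9000·0.0400 = 0.0760 m
robot covers 1.9000·0.9500 − ½·2.0000·0.9500² = 0.9025 m while stopping
human closes 1.4000·0.9900 = 1.3860 m
C+Z_d+Z_r = 0.0800+0.0200+0.1000 = 0.2000 m
S_min ≈ 0.0760+0.9025+1.3860+0.2000  ⇒  S_min = 5129/2000 m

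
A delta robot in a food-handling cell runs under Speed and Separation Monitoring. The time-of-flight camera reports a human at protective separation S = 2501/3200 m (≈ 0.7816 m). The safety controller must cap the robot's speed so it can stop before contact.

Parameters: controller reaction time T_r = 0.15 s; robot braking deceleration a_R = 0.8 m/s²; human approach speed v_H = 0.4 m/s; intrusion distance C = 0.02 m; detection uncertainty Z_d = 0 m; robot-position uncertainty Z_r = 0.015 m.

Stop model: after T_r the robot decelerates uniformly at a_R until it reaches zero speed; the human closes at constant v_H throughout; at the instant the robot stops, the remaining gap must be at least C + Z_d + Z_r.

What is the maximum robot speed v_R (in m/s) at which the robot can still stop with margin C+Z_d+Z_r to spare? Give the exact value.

at the boundary: (5/8)·v² + (13/20)·v + (-2197/3200) = 0
  disc = (13/20)² − 4·(5/8)·(-2197/3200) = 13689/6400 ; √disc = 117/80
  v_R = (−(13/20) + 117/80) / (2·(5/8)) = 13/20 m/s
check:
T_s = v_R/a_R = (13/20)/(4/5) = 0.8125 s
reaction-phase robot travel = 0.6500·0.1500 = 0.0975 m
robot under decel: 0.6500²/(2·0.8000) = 0.2641 m
person approaches 0.4000·(0.1500+0.8125) = 0.3850 m
margins: 0.0200+0.0000+0.0150 = 0.0350 m
sum ≈ 0.0975+0.2641+0.3850+0.0350 ≈ 0.7816 m = S ✓

v_R_max = 13/20 m/s = 0.6500 m/s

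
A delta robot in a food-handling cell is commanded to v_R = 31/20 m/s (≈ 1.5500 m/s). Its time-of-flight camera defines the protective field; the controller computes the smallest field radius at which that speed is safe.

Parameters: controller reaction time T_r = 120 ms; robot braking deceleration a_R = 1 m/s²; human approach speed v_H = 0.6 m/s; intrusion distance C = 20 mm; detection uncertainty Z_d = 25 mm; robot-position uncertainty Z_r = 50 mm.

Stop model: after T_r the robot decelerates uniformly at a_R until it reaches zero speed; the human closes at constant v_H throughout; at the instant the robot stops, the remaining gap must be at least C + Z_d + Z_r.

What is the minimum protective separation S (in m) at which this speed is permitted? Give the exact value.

S_min = 9937/4000 m = 2.4842 m

braking lasts T_s = (31/20)/1 = 1.5500 s
robot in T_r: 1.5500·0.1200 = 0.1860 m
robot covers 1.5500·1.5500 − ½·1.0000·1.5500² = 1.2012 m while stopping
human closes 0.6000·1.6700 = 1.0020 m
margins: 0.0200+0.0250+0.0500 = 0.0950 m
S_min ≈ 0.1860+1.2012+1.0020+0.0950  ⇒  S_min = 9937/4000 m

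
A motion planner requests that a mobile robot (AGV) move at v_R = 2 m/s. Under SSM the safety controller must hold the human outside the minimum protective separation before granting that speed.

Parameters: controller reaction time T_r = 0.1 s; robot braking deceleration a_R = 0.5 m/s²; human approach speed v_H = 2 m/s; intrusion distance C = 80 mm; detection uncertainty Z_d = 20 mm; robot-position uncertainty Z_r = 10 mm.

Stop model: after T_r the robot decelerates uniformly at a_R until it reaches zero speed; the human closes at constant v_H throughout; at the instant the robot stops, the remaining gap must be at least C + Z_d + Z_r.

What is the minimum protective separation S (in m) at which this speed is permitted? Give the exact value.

T_s = v_R/a_R = 2/(1/2) = 4.0000 s
robot covers v_R·T_r = 2.0000·0.1000 = 0.2000 m before braking
robot covers 2.0000·4.0000 − ½·0.5000·4.0000² = 4.0000 m while stopping
person approaches 2.0000·(0.1000+4.0000) = 8.2000 m
residual clearance needed = 0.0800+0.0200+0.0100 = 0.1100 m
S_min ≈ 0.2000+4.0000+8.2000+0.1100  ⇒  S_min = 1251/100 m

S_min = 1251/100 m = 12.5100 m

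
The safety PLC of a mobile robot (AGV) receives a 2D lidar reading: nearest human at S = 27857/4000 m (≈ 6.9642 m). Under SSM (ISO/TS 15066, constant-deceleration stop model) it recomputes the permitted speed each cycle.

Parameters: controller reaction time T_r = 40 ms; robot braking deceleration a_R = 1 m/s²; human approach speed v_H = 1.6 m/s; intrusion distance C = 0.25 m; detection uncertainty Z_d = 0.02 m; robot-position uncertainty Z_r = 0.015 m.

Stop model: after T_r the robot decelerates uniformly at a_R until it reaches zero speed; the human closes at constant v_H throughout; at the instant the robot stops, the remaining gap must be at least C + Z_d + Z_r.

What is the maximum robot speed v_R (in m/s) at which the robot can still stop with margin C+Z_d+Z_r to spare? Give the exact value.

collect terms ⇒ (1/2)·v_R² + (41/25)·v_R + (-26461/4000) = 0
  disc = (41/25)² − 4·(1/2)·(-26461/4000) = 159201/10000 ; √disc = 399/100
  v_R = (−(41/25) + 399/100) / (2·(1/2)) = 47/20 m/s
check:
stop time T_s = (47/20)/1 = 2.3500 s
robot covers v_R·T_r = 2.3500·0.0400 = 0.0940 m before braking
robot under decel: 2.3500²/(2·1.0000) = 2.7612 m
person approaches 1.6000·(0.0400+2.3500) = 3.8240 m
C+Z_d+Z_r = 0.2500+0.0200+0.0150 = 0.2850 m
sum ≈ 0.0940+2.7612+3.8240+0.2850 ≈ 6.9642 m = S ✓

v_R_max = 47/20 m/s = 2.3500 m/s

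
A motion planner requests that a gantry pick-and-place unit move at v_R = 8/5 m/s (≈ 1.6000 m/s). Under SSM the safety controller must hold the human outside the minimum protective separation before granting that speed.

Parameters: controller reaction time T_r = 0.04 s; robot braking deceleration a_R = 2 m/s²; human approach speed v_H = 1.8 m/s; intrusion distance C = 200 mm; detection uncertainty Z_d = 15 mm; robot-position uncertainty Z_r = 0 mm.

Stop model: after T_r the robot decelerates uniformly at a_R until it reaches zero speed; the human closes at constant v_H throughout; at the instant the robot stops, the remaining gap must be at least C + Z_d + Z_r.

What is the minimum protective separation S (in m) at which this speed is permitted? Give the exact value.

braking lasts T_s = (8/5)/2 = 0.8000 s
reaction-phase robot travel = 1.6000·0.0400 = 0.0640 m
robot under decel: 1.6000²/(2·2.0000) = 0.6400 m
human closes 1.8000·0.8400 = 1.5120 m
residual clearance needed = 0.2000+0.0150+0.0000 = 0.2150 m
S_min ≈ 0.0640+0.6400+1.5120+0.2150  ⇒  S_min = 2431/1000 m

S_min = 2431/1000 m = 2.4310 m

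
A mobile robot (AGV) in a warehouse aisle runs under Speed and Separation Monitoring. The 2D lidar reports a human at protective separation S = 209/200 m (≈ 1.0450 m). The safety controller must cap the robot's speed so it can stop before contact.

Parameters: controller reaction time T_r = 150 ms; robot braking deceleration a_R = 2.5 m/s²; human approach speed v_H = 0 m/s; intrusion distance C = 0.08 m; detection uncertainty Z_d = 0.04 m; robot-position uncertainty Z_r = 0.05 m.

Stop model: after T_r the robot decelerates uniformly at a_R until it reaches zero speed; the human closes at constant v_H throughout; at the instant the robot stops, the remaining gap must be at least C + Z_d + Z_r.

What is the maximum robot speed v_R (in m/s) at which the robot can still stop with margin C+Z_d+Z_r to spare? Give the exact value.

quadratic (1/5)·v² + (3/20)·v + (-7/8) = 0
  disc = (3/20)² − 4·(1/5)·(-7/8) = 289/400 ; √disc = 17/20
  v_R = (−(3/20) + 17/20) / (2·(1/5)) = 7/4 m/s
check:
braking lasts T_s = (7/4)/(5/2) = 0.7000 s
reaction-phase robot travel = 1.7500·0.1500 = 0.2625 m
braking distance = 1.7500²/(2·2.5000) = 0.6125 m
human closes 0.0000·0.8500 = 0.0000 m
residual clearance needed = 0.0800+0.0400+0.0500 = 0.1700 m
sum ≈ 0.2625+0.6125+0.0000+0.1700 ≈ 1.0450 m = S ✓

v_R_max = 7/4 m/s = 1.7500 m/s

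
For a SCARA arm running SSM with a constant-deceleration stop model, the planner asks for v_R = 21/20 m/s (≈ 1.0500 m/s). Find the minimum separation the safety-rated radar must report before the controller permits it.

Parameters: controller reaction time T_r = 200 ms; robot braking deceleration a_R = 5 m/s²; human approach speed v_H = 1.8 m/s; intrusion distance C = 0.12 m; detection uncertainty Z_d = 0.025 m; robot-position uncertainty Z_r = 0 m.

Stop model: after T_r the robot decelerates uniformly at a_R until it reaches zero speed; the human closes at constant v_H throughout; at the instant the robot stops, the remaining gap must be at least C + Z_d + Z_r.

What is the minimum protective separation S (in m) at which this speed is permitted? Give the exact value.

S_min = 4813/4000 m = 1.2032 m

T_s = v_R/a_R = (21/20)/5 = 0.2100 s
reaction-phase robot travel = 1.0500·0.2000 = 0.2100 m
robot under decel: 1.0500²/(2·5.0000) = 0.1103 m
human closes 1.8000·0.4100 = 0.7380 m
C+Z_d+Z_r = 0.1200+0.0250+0.0000 = 0.1450 m
S_min ≈ 0.2100+0.1103+0.7380+0.1450  ⇒  S_min = 4813/4000 m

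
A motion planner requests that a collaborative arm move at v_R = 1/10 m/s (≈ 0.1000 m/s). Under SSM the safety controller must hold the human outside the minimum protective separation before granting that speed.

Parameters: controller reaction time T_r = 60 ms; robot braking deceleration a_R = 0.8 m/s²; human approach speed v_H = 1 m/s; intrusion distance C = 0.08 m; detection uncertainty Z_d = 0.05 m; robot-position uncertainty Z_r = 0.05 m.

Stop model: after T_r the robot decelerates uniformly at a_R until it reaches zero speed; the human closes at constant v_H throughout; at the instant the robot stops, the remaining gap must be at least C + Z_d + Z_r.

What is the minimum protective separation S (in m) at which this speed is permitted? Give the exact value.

S_min = 1509/4000 m = 0.3772 m

stop time T_s = (1/10)/(4/5) = 0.1250 s
robot covers v_R·T_r = 0.1000·0.0600 = 0.0060 m before braking
robot under decel: 0.1000²/(2·0.8000) = 0.0063 m
human closes 1.0000·0.1850 = 0.1850 m
residual clearance needed = 0.0800+0.0500+0.0500 = 0.1800 m
S_min ≈ 0.0060+0.0063+0.1850+0.1800  ⇒  S_min = 1509/4000 m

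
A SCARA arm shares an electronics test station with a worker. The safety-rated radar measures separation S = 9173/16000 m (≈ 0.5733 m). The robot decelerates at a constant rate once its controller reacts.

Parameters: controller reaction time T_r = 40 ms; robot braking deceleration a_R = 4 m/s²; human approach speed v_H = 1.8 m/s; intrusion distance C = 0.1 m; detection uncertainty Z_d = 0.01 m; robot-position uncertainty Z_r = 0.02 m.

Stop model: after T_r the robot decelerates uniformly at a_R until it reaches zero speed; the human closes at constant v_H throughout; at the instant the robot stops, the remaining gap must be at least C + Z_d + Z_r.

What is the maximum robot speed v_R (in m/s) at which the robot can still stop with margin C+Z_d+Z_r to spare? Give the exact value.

quadratic (1/8)·v² + (49/100)·v + (-5941/16000) = 0
  disc = (49/100)² − 4·(1/8)·(-5941/16000) = 68121/160000 ; √disc = 261/400
  v_R = (−(49/100) + 261/400) / (2·(1/8)) = 13/20 m/s
check:
T_s = v_R/a_R = (13/20)/4 = 0.1625 s
robot covers v_R·T_r = 0.6500·0.0400 = 0.0260 m before braking
robot under decel: 0.6500²/(2·4.0000) = 0.0528 m
human closes 1.8000·0.2025 = 0.3645 m
residual clearance needed = 0.1000+0.0100+0.0200 = 0.1300 m
sum ≈ 0.0260+0.0528+0.3645+0.1300 ≈ 0.5733 m = S ✓

v_R_max = 13/20 m/s = 0.6500 m/s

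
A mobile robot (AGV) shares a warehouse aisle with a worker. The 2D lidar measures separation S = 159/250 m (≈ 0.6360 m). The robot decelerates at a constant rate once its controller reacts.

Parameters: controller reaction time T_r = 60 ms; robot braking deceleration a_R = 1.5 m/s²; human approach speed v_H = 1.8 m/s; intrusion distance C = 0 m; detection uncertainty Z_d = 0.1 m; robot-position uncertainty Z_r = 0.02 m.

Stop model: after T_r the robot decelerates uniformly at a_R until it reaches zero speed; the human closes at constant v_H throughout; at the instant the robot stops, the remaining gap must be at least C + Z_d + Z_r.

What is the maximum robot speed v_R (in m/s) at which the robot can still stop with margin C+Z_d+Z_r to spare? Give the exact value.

quadratic (1/3)·v² + (63/50)·v + (-51/125) = 0
  disc = (63/50)² − 4·(1/3)·(-51/125) = 5329/2500 ; √disc = 73/50
  v_R = (−(63/50) + 73/50) / (2·(1/3)) = 3/10 m/s
check:
stop time T_s = (3/10)/(3/2) = 0.2000 s
reaction-phase robot travel = 0.3000·0.0600 = 0.0180 m
robot under decel: 0.3000²/(2·1.5000) = 0.0300 m
human over T_r+T_s: 1.8000·(0.0600+0.2000) = 0.4680 m
C+Z_d+Z_r = 0.0000+0.1000+0.0200 = 0.1200 m
sum ≈ 0.0180+0.0300+0.4680+0.1200 ≈ 0.6360 m = S ✓

v_R_max = 3/10 m/s = 0.3000 m/s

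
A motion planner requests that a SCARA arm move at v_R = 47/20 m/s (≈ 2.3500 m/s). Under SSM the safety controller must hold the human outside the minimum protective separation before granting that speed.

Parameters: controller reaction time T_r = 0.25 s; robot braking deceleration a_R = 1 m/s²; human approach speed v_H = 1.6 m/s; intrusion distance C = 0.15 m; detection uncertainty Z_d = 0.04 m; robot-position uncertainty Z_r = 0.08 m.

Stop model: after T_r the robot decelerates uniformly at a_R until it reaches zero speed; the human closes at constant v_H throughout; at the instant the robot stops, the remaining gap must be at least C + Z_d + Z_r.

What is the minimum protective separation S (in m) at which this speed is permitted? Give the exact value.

stop time T_s = (47/20)/1 = 2.3500 s
reaction-phase robot travel = 2.3500·0.2500 = 0.5875 m
braking distance = 2.3500²/(2·1.0000) = 2.7612 m
human over T_r+T_s: 1.6000·(0.2500+2.3500) = 4.1600 m
margins: 0.1500+0.0400+0.0800 = 0.2700 m
S_min ≈ 0.5875+2.7612+4.1600+0.2700  ⇒  S_min = 6223/800 m

S_min = 6223/800 m = 7.7787 m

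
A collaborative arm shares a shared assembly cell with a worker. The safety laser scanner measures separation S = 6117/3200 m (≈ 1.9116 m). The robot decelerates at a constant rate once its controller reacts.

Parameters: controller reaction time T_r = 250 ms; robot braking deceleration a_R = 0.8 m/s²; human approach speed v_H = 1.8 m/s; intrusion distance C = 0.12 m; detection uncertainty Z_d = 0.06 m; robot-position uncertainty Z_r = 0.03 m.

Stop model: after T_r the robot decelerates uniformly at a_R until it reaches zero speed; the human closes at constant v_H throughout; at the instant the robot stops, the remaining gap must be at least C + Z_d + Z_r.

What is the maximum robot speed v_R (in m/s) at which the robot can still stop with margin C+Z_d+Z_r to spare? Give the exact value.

v_R_max = 9/20 m/s = 0.4500 m/s

at the boundary: (5/8)·v² + (5/2)·v + (-801/640) = 0
  disc = (5/2)² − 4·(5/8)·(-801/640) = 2401/256 ; √disc = 49/16
  v_R = (−(5/2) + 49/16) / (2·(5/8)) = 9/20 m/s
check:
stop time T_s = (9/20)/(4/5) = 0.5625 s
reaction-phase robot travel = 0.4500·0.2500 = 0.1125 m
robot under decel: 0.4500²/(2·0.8000) = 0.1266 m
human over T_r+T_s: 1.8000·(0.2500+0.5625) = 1.4625 m
margins: 0.1200+0.0600+0.0300 = 0.2100 m
sum ≈ 0.1125+0.1266+1.4625+0.2100 ≈ 1.9116 m = S ✓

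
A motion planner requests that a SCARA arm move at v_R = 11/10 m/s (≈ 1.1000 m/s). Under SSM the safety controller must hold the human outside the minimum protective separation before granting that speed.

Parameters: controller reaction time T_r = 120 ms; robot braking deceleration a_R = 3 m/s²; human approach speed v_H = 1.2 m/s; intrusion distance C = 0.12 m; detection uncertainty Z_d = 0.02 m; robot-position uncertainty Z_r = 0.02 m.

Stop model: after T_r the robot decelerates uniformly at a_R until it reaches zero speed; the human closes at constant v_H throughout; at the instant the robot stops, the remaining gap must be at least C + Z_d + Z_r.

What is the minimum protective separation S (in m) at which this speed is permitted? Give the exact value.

S_min = 3233/3000 m = 1.0777 m

braking lasts T_s = (11/10)/3 = 0.3667 s
robot covers v_R·T_r = 1.1000·0.1200 = 0.1320 m before braking
robot under decel: 1.1000²/(2·3.0000) = 0.2017 m
human over T_r+T_s: 1.2000·(0.1200+0.3667) = 0.5840 m
C+Z_d+Z_r = 0.1200+0.0200+0.0200 = 0.1600 m
S_min ≈ 0.1320+0.2017+0.5840+0.1600  ⇒  S_min = 3233/3000 m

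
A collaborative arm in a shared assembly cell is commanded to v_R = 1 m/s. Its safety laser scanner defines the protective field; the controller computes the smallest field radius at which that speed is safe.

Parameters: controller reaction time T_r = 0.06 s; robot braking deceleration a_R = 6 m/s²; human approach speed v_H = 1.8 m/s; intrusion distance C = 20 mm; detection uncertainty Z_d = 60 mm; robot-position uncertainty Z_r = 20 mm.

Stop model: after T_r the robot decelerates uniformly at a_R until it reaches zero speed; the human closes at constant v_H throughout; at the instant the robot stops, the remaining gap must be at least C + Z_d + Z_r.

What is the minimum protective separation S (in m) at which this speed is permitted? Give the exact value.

braking lasts T_s = 1/6 = 0.1667 s
reaction-phase robot travel = 1.0000·0.0600 = 0.0600 m
robot covers 1.0000·0.1667 − ½·6.0000·0.1667² = 0.0833 m while stopping
human closes 1.8000·0.2267 = 0.4080 m
margins: 0.0200+0.0600+0.0200 = 0.1000 m
S_min ≈ 0.0600+0.0833+0.4080+0.1000  ⇒  S_min = 977/1500 m

S_min = 977/1500 m = 0.6513 m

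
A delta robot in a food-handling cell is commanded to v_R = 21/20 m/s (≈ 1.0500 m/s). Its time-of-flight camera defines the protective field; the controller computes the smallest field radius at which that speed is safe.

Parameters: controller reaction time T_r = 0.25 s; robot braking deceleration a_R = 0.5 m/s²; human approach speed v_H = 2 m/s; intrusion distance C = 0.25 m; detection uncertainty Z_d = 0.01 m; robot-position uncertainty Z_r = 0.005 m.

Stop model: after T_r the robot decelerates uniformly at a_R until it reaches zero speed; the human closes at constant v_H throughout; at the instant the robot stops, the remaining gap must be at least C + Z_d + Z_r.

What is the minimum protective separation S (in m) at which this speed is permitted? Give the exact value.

S_min = 633/100 m = 6.3300 m

T_s = v_R/a_R = (21/20)/(1/2) = 2.1000 s
reaction-phase robot travel = 1.0500·0.2500 = 0.2625 m
robot covers 1.0500·2.1000 − ½·0.5000·2.1000² = 1.1025 m while stopping
human over T_r+T_s: 2.0000·(0.2500+2.1000) = 4.7000 m
margins: 0.2500+0.0100+0.0050 = 0.2650 m
S_min ≈ 0.2625+1.1025+4.7000+0.2650  ⇒  S_min = 633/100 m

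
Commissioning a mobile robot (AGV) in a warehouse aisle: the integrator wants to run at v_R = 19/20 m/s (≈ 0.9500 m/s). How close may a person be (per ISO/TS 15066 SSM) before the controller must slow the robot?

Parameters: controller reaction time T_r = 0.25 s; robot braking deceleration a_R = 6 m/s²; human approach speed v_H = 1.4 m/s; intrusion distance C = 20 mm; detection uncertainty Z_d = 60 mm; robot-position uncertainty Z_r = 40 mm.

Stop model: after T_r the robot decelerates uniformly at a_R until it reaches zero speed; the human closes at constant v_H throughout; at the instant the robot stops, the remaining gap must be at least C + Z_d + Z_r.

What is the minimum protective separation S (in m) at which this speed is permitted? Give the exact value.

S_min = 1607/1600 m = 1.0044 m

braking lasts T_s = (19/20)/6 = 0.1583 s
robot covers v_R·T_r = 0.9500·0.2500 = 0.2375 m before braking
braking distance = 0.9500²/(2·6.0000) = 0.0752 m
human closes 1.4000·0.4083 = 0.5717 m
residual clearance needed = 0.0200+0.0600+0.0400 = 0.1200 m
S_min ≈ 0.2375+0.0752+0.5717+0.1200  ⇒  S_min = 1607/1600 m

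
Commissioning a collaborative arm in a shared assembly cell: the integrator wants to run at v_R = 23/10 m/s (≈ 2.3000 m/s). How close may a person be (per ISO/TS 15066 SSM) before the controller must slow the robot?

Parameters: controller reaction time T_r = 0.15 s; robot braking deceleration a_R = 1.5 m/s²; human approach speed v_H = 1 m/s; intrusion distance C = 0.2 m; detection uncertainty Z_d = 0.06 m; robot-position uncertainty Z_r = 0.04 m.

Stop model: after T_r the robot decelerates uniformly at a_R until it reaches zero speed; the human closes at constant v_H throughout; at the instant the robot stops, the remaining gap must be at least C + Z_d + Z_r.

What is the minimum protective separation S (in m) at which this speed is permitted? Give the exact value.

S_min = 491/120 m = 4.0917 m

braking lasts T_s = (23/10)/(3/2) = 1.5333 s
reaction-phase robot travel = 2.3000·0.1500 = 0.3450 m
braking distance = 2.3000²/(2·1.5000) = 1.7633 m
human closes 1.0000·1.6833 = 1.6833 m
margins: 0.2000+0.0600+0.0400 = 0.3000 m
S_min ≈ 0.3450+1.7633+1.6833+0.3000  ⇒  S_min = 491/120 m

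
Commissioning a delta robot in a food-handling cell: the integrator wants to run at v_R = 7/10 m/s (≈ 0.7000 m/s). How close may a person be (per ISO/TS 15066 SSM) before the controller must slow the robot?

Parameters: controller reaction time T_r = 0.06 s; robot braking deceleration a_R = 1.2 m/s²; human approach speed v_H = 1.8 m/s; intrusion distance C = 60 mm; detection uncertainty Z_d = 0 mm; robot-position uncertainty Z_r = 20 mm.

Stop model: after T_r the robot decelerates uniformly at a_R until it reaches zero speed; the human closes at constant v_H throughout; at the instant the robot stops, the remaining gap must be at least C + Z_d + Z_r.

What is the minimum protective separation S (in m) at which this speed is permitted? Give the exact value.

T_s = v_R/a_R = (7/10)/(6/5) = 0.5833 s
reaction-phase robot travel = 0.7000·0.0600 = 0.0420 m
braking distance = 0.7000²/(2·1.2000) = 0.2042 m
person approaches 1.8000·(0.0600+0.5833) = 1.1580 m
C+Z_d+Z_r = 0.0600+0.0000+0.0200 = 0.0800 m
S_min ≈ 0.0420+0.2042+1.1580+0.0800  ⇒  S_min = 1781/1200 m

S_min = 1781/1200 m = 1.4842 m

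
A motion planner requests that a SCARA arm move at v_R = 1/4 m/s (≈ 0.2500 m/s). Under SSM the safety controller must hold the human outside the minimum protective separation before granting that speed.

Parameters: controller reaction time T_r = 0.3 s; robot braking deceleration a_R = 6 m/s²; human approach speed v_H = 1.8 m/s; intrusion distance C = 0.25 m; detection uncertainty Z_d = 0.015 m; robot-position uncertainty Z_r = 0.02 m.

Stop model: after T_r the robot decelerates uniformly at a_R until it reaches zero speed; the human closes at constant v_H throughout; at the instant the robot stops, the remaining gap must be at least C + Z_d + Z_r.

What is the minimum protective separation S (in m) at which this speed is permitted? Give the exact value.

braking lasts T_s = (1/4)/6 = 0.0417 s
robot covers v_R·T_r = 0.2500·0.3000 = 0.0750 m before braking
robot under decel: 0.2500²/(2·6.0000) = 0.0052 m
person approaches 1.8000·(0.3000+0.0417) = 0.6150 m
margins: 0.2500+0.0150+0.0200 = 0.2850 m
S_min ≈ 0.0750+0.0052+0.6150+0.2850  ⇒  S_min = 941/960 m

S_min = 941/960 m = 0.9802 m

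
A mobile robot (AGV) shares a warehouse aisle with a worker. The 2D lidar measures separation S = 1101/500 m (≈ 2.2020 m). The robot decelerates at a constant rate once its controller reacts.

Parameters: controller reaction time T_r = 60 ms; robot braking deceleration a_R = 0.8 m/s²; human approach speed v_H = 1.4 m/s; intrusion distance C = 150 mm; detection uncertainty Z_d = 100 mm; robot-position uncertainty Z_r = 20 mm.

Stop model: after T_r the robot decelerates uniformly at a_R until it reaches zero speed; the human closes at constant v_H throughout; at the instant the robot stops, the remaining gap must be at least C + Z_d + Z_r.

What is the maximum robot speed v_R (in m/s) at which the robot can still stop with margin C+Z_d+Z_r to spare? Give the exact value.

at the boundary: (5/8)·v² + (181/100)·v + (-231/125) = 0
  disc = (181/100)² − 4·(5/8)·(-231/125) = 78961/10000 ; √disc = 281/100
  v_R = (−(181/100) + 281/100) / (2·(5/8)) = 4/5 m/s
check:
stop time T_s = (4/5)/(4/5) = 1.0000 s
robot in T_r: 0.8000·0.0600 = 0.0480 m
braking distance = 0.8000²/(2·0.8000) = 0.4000 m
human over T_r+T_s: 1.4000·(0.0600+1.0000) = 1.4840 m
residual clearance needed = 0.1500+0.1000+0.0200 = 0.2700 m
sum ≈ 0.0480+0.4000+1.4840+0.2700 ≈ 2.2020 m = S ✓

v_R_max = 4/5 m/s = 0.8000 m/s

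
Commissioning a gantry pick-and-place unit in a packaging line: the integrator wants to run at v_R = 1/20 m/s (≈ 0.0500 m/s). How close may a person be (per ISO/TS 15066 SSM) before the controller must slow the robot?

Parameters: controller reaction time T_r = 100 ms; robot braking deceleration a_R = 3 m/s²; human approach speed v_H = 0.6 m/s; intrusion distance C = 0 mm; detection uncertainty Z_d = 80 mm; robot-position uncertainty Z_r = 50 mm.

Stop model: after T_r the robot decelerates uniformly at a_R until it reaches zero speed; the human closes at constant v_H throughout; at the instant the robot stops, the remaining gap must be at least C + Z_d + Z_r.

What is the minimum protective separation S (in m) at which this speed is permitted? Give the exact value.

braking lasts T_s = (1/20)/3 = 0.0167 s
robot covers v_R·T_r = 0.0500·0.1000 = 0.0050 m before braking
robot under decel: 0.0500²/(2·3.0000) = 0.0004 m
person approaches 0.6000·(0.1000+0.0167) = 0.0700 m
residual clearance needed = 0.0000+0.0800+0.0500 = 0.1300 m
S_min ≈ 0.0050+0.0004+0.0700+0.1300  ⇒  S_min = 493/2400 m

S_min = 493/2400 m = 0.2054 m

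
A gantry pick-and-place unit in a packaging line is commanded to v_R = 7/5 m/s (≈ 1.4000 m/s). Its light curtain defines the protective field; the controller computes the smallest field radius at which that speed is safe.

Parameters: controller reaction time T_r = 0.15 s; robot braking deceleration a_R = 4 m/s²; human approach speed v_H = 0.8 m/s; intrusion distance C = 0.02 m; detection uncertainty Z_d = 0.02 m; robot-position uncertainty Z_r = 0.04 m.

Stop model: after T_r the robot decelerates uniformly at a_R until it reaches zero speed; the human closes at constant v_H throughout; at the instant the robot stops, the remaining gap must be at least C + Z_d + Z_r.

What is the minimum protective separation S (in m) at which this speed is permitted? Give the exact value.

S_min = 187/200 m = 0.9350 m

T_s = v_R/a_R = (7/5)/4 = 0.3500 s
reaction-phase robot travel = 1.4000·0.1500 = 0.2100 m
braking distance = 1.4000²/(2·4.0000) = 0.2450 m
human over T_r+T_s: 0.8000·(0.1500+0.3500) = 0.4000 m
residual clearance needed = 0.0200+0.0200+0.0400 = 0.0800 m
S_min ≈ 0.2100+0.2450+0.4000+0.0800  ⇒  S_min = 187/200 m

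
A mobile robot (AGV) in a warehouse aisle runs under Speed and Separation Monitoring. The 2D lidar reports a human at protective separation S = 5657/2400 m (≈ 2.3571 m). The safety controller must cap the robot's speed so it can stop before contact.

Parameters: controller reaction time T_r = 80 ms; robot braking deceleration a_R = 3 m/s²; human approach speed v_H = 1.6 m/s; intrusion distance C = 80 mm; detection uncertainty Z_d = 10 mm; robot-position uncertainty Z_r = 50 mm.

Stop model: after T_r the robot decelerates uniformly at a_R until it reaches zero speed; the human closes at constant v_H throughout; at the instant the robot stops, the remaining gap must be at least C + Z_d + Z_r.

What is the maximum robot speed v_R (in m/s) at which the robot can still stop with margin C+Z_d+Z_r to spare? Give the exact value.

v_R_max = 43/20 m/s = 2.1500 m/s

collect terms ⇒ (1/6)·v_R² + (46/75)·v_R + (-25069/12000) = 0
  disc = (46/75)² − 4·(1/6)·(-25069/12000) = 17689/10000 ; √disc = 133/100
  v_R = (−(46/75) + 133/100) / (2·(1/6)) = 43/20 m/s
check:
braking lasts T_s = (43/20)/3 = 0.7167 s
robot in T_r: 2.1500·0.0800 = 0.1720 m
robot covers 2.1500·0.7167 − ½·3.0000·0.7167² = 0.7704 m while stopping
human closes 1.6000·0.7967 = 1.2747 m
C+Z_d+Z_r = 0.0800+0.0100+0.0500 = 0.1400 m
sum ≈ 0.1720+0.7704+1.2747+0.1400 ≈ 2.3571 m = S ✓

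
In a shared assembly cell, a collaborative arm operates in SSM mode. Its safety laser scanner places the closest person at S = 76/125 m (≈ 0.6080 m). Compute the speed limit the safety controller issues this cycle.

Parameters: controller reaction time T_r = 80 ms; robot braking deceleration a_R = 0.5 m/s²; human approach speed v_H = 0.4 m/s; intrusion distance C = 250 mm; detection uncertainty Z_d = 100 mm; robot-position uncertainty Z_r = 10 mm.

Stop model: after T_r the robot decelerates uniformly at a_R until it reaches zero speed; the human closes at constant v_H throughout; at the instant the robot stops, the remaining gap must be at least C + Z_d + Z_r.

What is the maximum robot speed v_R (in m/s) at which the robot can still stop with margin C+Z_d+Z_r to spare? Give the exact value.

collect terms ⇒ (1)·v_R² + (22/25)·v_R + (-27/125) = 0
  disc = (22/25)² − 4·(1)·(-27/125) = 1024/625 ; √disc = 32/25
  v_R = (−(22/25) + 32/25) / (2·(1)) = 1/5 m/s
check:
stop time T_s = (1/5)/(1/2) = 0.4000 s
reaction-phase robot travel = 0.2000·0.0800 = 0.0160 m
robot covers 0.2000·0.4000 − ½·0.5000·0.4000² = 0.0400 m while stopping
human closes 0.4000·0.4800 = 0.1920 m
C+Z_d+Z_r = 0.2500+0.1000+0.0100 = 0.3600 m
sum ≈ 0.0160+0.0400+0.1920+0.3600 ≈ 0.6080 m = S ✓

v_R_max = 1/5 m/s = 0.2000 m/s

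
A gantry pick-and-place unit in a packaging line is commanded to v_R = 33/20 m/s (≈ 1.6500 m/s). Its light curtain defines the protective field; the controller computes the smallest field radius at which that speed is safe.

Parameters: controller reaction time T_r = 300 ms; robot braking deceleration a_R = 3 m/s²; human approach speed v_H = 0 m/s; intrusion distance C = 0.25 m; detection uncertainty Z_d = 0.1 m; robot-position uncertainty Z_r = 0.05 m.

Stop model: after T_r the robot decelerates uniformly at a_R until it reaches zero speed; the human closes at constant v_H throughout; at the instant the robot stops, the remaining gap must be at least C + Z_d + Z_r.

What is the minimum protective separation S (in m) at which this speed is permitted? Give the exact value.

T_s = v_R/a_R = (33/20)/3 = 0.5500 s
reaction-phase robot travel = 1.6500·0.3000 = 0.4950 m
braking distance = 1.6500²/(2·3.0000) = 0.4537 m
human over T_r+T_s: 0.0000·(0.3000+0.5500) = 0.0000 m
residual clearance needed = 0.2500+0.1000+0.0500 = 0.4000 m
S_min ≈ 0.4950+0.4537+0.0000+0.4000  ⇒  S_min = 1079/800 m

S_min = 1079/800 m = 1.3487 m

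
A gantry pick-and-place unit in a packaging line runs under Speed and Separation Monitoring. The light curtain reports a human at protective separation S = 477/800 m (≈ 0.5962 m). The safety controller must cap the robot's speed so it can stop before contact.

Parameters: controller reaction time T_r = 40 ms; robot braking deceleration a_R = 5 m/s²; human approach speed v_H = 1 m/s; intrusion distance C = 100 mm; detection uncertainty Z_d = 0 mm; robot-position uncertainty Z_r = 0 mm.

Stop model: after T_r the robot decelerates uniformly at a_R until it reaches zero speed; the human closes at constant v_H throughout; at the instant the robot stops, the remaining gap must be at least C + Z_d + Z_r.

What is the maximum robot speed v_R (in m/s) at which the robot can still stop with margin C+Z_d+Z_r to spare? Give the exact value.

v_R_max = 5/4 m/s = 1.2500 m/s

collect terms ⇒ (1/10)·v_R² + (6/25)·v_R + (-73/160) = 0
  disc = (6/25)² − 4·(1/10)·(-73/160) = 2401/10000 ; √disc = 49/100
  v_R = (−(6/25) + 49/100) / (2·(1/10)) = 5/4 m/s
check:
T_s = v_R/a_R = (5/4)/5 = 0.2500 s
robot in T_r: 1.2500·0.0400 = 0.0500 m
robot covers 1.2500·0.2500 − ½·5.0000·0.2500² = 0.1562 m while stopping
person approaches 1.0000·(0.0400+0.2500) = 0.2900 m
residual clearance needed = 0.1000+0.0000+0.0000 = 0.1000 m
sum ≈ 0.0500+0.1562+0.2900+0.1000 ≈ 0.5962 m = S ✓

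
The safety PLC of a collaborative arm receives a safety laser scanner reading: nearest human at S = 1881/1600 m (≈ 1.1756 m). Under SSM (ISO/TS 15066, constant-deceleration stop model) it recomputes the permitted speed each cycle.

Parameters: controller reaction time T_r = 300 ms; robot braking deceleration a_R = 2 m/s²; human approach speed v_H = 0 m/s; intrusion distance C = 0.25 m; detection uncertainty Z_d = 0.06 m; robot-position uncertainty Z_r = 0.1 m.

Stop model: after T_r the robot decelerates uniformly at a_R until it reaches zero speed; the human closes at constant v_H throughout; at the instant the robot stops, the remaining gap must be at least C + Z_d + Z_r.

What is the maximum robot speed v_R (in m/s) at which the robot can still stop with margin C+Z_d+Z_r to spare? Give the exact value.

v_R_max = 5/4 m/s = 1.2500 m/s

quadratic (1/4)·v² + (3/10)·v + (-49/64) = 0
  disc = (3/10)² − 4·(1/4)·(-49/64) = 1369/1600 ; √disc = 37/40
  v_R = (−(3/10) + 37/40) / (2·(1/4)) = 5/4 m/s
check:
T_s = v_R/a_R = (5/4)/2 = 0.6250 s
reaction-phase robot travel = 1.2500·0.3000 = 0.3750 m
robot covers 1.2500·0.6250 − ½·2.0000·0.6250² = 0.3906 m while stopping
human closes 0.0000·0.9250 = 0.0000 m
margins: 0.2500+0.0600+0.1000 = 0.4100 m
sum ≈ 0.3750+0.3906+0.0000+0.4100 ≈ 1.1756 m = S ✓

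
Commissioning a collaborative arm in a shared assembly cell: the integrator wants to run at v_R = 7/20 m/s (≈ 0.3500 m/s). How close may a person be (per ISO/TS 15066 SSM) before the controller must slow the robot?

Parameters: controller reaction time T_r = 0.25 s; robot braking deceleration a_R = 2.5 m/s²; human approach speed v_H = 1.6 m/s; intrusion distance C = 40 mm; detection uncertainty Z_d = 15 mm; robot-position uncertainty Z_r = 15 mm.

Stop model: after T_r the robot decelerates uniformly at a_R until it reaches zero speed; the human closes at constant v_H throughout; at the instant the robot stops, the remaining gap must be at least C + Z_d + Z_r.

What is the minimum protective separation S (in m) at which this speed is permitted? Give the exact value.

S_min = 403/500 m = 0.8060 m

T_s = v_R/a_R = (7/20)/(5/2) = 0.1400 s
reaction-phase robot travel = 0.3500·0.2500 = 0.0875 m
robot under decel: 0.3500²/(2·2.5000) = 0.0245 m
human closes 1.6000·0.3900 = 0.6240 m
residual clearance needed = 0.0400+0.0150+0.0150 = 0.0700 m
S_min ≈ 0.0875+0.0245+0.6240+0.0700  ⇒  S_min = 403/500 m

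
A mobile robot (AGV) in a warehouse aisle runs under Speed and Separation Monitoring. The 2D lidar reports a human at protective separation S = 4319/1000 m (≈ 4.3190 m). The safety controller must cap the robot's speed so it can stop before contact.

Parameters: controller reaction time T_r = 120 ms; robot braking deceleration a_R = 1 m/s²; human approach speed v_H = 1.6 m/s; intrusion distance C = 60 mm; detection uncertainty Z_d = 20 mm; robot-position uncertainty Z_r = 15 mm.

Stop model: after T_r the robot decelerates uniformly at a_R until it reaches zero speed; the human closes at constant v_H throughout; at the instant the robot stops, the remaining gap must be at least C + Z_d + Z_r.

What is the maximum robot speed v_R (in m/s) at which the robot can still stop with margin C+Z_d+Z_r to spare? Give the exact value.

collect terms ⇒ (1/2)·v_R² + (43/25)·v_R + (-504/125) = 0
  disc = (43/25)² − 4·(1/2)·(-504/125) = 6889/625 ; √disc = 83/25
  v_R = (−(43/25) + 83/25) / (2·(1/2)) = 8/5 m/s
check:
stop time T_s = (8/5)/1 = 1.6000 s
robot covers v_R·T_r = 1.6000·0.1200 = 0.1920 m before braking
braking distance = 1.6000²/(2·1.0000) = 1.2800 m
person approaches 1.6000·(0.1200+1.6000) = 2.7520 m
residual clearance needed = 0.0600+0.0200+0.0150 = 0.0950 m
sum ≈ 0.1920+1.2800+2.7520+0.0950 ≈ 4.3190 m = S ✓

v_R_max = 8/5 m/s = 1.6000 m/s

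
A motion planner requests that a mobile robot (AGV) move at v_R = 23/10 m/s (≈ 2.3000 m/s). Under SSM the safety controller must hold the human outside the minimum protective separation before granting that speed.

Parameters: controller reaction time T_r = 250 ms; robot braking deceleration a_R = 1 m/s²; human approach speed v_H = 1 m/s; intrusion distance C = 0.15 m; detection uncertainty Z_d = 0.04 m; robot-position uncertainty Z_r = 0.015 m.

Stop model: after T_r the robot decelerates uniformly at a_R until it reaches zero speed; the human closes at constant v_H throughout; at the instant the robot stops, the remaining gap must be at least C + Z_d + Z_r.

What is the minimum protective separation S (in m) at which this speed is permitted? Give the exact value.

stop time T_s = (23/10)/1 = 2.3000 s
robot covers v_R·T_r = 2.3000·0.2500 = 0.5750 m before braking
robot covers 2.3000·2.3000 − ½·1.0000·2.3000² = 2.6450 m while stopping
person approaches 1.0000·(0.2500+2.3000) = 2.5500 m
residual clearance needed = 0.1500+0.0400+0.0150 = 0.2050 m
S_min ≈ 0.5750+2.6450+2.5500+0.2050  ⇒  S_min = 239/40 m

S_min = 239/40 m = 5.9750 m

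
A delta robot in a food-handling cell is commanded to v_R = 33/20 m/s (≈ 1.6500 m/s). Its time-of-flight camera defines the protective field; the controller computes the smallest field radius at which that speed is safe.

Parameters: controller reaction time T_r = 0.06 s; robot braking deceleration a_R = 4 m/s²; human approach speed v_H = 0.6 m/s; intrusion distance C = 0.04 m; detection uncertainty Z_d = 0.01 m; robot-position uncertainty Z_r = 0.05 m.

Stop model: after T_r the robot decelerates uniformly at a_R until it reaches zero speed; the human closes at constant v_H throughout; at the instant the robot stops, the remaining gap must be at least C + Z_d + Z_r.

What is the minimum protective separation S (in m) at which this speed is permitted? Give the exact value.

T_s = v_R/a_R = (33/20)/4 = 0.4125 s
robot covers v_R·T_r = 1.6500·0.0600 = 0.0990 m before braking
robot under decel: 1.6500²/(2·4.0000) = 0.3403 m
person approaches 0.6000·(0.0600+0.4125) = 0.2835 m
residual clearance needed = 0.0400+0.0100+0.0500 = 0.1000 m
S_min ≈ 0.0990+0.3403+0.2835+0.1000  ⇒  S_min = 2633/3200 m

S_min = 2633/3200 m = 0.8228 m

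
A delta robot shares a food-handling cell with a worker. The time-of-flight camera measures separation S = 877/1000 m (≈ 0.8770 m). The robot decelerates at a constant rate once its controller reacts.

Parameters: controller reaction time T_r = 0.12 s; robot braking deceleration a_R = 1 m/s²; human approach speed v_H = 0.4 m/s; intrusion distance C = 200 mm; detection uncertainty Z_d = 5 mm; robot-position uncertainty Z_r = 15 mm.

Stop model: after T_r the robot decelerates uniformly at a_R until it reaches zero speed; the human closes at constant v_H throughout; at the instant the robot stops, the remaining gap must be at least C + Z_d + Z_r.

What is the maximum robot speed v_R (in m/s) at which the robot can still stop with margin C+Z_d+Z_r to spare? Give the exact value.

at the boundary: (1/2)·v² + (13/25)·v + (-609/1000) = 0
  disc = (13/25)² − 4·(1/2)·(-609/1000) = 3721/2500 ; √disc = 61/50
  v_R = (−(13/25) + 61/50) / (2·(1/2)) = 7/10 m/s
check:
stop time T_s = (7/10)/1 = 0.7000 s
robot in T_r: 0.7000·0.1200 = 0.0840 m
robot covers 0.7000·0.7000 − ½·1.0000·0.7000² = 0.2450 m while stopping
human over T_r+T_s: 0.4000·(0.1200+0.7000) = 0.3280 m
margins: 0.2000+0.0050+0.0150 = 0.2200 m
sum ≈ 0.0840+0.2450+0.3280+0.2200 ≈ 0.8770 m = S ✓

v_R_max = 7/10 m/s = 0.7000 m/s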